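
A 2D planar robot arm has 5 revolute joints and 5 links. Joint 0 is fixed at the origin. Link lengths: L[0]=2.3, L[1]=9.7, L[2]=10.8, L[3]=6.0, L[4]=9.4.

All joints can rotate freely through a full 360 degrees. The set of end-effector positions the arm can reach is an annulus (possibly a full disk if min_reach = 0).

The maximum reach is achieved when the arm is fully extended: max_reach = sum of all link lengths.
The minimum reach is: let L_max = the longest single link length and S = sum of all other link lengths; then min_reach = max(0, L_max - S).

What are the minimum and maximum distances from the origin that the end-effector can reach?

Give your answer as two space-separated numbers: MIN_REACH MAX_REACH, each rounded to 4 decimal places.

Answer: 0.0000 38.2000

Derivation:
Link lengths: [2.3, 9.7, 10.8, 6.0, 9.4]
max_reach = 2.3 + 9.7 + 10.8 + 6 + 9.4 = 38.2
L_max = max([2.3, 9.7, 10.8, 6.0, 9.4]) = 10.8
S (sum of others) = 38.2 - 10.8 = 27.4
min_reach = max(0, 10.8 - 27.4) = max(0, -16.6) = 0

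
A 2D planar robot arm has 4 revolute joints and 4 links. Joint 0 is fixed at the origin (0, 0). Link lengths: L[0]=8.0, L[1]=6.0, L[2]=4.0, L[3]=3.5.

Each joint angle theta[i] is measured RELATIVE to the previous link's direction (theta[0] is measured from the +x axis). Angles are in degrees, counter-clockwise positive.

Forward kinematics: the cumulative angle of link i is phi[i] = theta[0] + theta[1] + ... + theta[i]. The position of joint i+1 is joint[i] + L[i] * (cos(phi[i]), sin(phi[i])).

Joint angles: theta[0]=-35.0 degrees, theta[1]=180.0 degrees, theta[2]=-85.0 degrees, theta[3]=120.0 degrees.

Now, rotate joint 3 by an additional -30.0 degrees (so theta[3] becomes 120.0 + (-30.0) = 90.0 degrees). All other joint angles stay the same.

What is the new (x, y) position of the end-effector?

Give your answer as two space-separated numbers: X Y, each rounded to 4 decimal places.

joint[0] = (0.0000, 0.0000)  (base)
link 0: phi[0] = -35 = -35 deg
  cos(-35 deg) = 0.8192, sin(-35 deg) = -0.5736
  joint[1] = (0.0000, 0.0000) + 8 * (0.8192, -0.5736) = (0.0000 + 6.5532, 0.0000 + -4.5886) = (6.5532, -4.5886)
link 1: phi[1] = -35 + 180 = 145 deg
  cos(145 deg) = -0.8192, sin(145 deg) = 0.5736
  joint[2] = (6.5532, -4.5886) + 6 * (-0.8192, 0.5736) = (6.5532 + -4.9149, -4.5886 + 3.4415) = (1.6383, -1.1472)
link 2: phi[2] = -35 + 180 + -85 = 60 deg
  cos(60 deg) = 0.5000, sin(60 deg) = 0.8660
  joint[3] = (1.6383, -1.1472) + 4 * (0.5000, 0.8660) = (1.6383 + 2.0000, -1.1472 + 3.4641) = (3.6383, 2.3169)
link 3: phi[3] = -35 + 180 + -85 + 90 = 150 deg
  cos(150 deg) = -0.8660, sin(150 deg) = 0.5000
  joint[4] = (3.6383, 2.3169) + 3.5 * (-0.8660, 0.5000) = (3.6383 + -3.0311, 2.3169 + 1.7500) = (0.6072, 4.0669)
End effector: (0.6072, 4.0669)

Answer: 0.6072 4.0669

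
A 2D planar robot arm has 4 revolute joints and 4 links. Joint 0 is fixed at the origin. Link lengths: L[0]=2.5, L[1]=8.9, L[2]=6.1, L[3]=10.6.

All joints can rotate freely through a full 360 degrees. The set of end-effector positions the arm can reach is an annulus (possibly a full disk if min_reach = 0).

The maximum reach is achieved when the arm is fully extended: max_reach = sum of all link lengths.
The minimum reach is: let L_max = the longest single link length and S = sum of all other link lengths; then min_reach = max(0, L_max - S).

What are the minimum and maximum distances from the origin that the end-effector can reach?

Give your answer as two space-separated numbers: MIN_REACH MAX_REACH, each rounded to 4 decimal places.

Link lengths: [2.5, 8.9, 6.1, 10.6]
max_reach = 2.5 + 8.9 + 6.1 + 10.6 = 28.1
L_max = max([2.5, 8.9, 6.1, 10.6]) = 10.6
S (sum of others) = 28.1 - 10.6 = 17.5
min_reach = max(0, 10.6 - 17.5) = max(0, -6.9) = 0

Answer: 0.0000 28.1000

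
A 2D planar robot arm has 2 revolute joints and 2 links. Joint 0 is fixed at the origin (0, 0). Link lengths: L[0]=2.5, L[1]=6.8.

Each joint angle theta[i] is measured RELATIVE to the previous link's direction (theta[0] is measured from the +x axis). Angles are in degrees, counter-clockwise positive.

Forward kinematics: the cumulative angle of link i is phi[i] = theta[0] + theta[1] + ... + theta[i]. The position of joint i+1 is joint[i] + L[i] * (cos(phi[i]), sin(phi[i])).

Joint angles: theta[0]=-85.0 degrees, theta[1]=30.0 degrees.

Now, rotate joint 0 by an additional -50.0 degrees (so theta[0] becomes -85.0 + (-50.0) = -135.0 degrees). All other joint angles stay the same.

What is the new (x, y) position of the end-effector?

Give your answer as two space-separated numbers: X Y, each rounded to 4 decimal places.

Answer: -3.5277 -8.3361

Derivation:
joint[0] = (0.0000, 0.0000)  (base)
link 0: phi[0] = -135 = -135 deg
  cos(-135 deg) = -0.7071, sin(-135 deg) = -0.7071
  joint[1] = (0.0000, 0.0000) + 2.5 * (-0.7071, -0.7071) = (0.0000 + -1.7678, 0.0000 + -1.7678) = (-1.7678, -1.7678)
link 1: phi[1] = -135 + 30 = -105 deg
  cos(-105 deg) = -0.2588, sin(-105 deg) = -0.9659
  joint[2] = (-1.7678, -1.7678) + 6.8 * (-0.2588, -0.9659) = (-1.7678 + -1.7600, -1.7678 + -6.5683) = (-3.5277, -8.3361)
End effector: (-3.5277, -8.3361)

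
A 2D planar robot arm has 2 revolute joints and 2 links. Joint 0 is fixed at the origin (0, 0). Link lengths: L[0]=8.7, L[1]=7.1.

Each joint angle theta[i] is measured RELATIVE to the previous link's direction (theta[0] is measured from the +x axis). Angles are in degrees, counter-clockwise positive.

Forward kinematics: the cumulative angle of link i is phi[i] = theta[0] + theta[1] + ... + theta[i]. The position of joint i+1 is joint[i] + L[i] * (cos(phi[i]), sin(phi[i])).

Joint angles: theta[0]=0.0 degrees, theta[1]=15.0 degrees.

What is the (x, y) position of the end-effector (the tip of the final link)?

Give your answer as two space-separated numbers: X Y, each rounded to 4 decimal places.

joint[0] = (0.0000, 0.0000)  (base)
link 0: phi[0] = 0 = 0 deg
  cos(0 deg) = 1.0000, sin(0 deg) = 0.0000
  joint[1] = (0.0000, 0.0000) + 8.7 * (1.0000, 0.0000) = (0.0000 + 8.7000, 0.0000 + 0.0000) = (8.7000, 0.0000)
link 1: phi[1] = 0 + 15 = 15 deg
  cos(15 deg) = 0.9659, sin(15 deg) = 0.2588
  joint[2] = (8.7000, 0.0000) + 7.1 * (0.9659, 0.2588) = (8.7000 + 6.8581, 0.0000 + 1.8376) = (15.5581, 1.8376)
End effector: (15.5581, 1.8376)

Answer: 15.5581 1.8376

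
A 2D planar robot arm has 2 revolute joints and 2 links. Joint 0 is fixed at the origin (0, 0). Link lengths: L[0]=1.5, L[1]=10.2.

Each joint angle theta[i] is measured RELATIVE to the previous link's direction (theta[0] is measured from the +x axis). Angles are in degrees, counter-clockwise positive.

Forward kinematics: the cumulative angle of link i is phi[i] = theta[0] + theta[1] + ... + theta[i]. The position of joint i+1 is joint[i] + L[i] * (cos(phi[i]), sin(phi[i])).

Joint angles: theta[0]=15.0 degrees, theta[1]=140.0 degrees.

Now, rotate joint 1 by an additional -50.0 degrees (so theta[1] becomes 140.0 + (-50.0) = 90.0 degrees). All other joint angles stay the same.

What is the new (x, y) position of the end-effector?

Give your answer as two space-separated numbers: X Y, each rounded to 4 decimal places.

joint[0] = (0.0000, 0.0000)  (base)
link 0: phi[0] = 15 = 15 deg
  cos(15 deg) = 0.9659, sin(15 deg) = 0.2588
  joint[1] = (0.0000, 0.0000) + 1.5 * (0.9659, 0.2588) = (0.0000 + 1.4489, 0.0000 + 0.3882) = (1.4489, 0.3882)
link 1: phi[1] = 15 + 90 = 105 deg
  cos(105 deg) = -0.2588, sin(105 deg) = 0.9659
  joint[2] = (1.4489, 0.3882) + 10.2 * (-0.2588, 0.9659) = (1.4489 + -2.6400, 0.3882 + 9.8524) = (-1.1911, 10.2407)
End effector: (-1.1911, 10.2407)

Answer: -1.1911 10.2407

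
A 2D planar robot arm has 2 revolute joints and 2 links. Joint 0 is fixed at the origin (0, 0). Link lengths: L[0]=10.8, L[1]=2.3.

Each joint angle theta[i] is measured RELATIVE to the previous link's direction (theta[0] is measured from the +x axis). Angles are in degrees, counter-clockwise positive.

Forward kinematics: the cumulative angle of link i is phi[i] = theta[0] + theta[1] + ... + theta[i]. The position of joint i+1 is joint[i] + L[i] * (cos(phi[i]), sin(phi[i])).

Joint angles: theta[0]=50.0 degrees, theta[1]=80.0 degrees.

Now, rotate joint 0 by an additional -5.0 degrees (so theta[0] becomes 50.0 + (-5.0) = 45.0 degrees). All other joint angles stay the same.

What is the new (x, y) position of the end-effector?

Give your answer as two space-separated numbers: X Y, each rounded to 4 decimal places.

joint[0] = (0.0000, 0.0000)  (base)
link 0: phi[0] = 45 = 45 deg
  cos(45 deg) = 0.7071, sin(45 deg) = 0.7071
  joint[1] = (0.0000, 0.0000) + 10.8 * (0.7071, 0.7071) = (0.0000 + 7.6368, 0.0000 + 7.6368) = (7.6368, 7.6368)
link 1: phi[1] = 45 + 80 = 125 deg
  cos(125 deg) = -0.5736, sin(125 deg) = 0.8192
  joint[2] = (7.6368, 7.6368) + 2.3 * (-0.5736, 0.8192) = (7.6368 + -1.3192, 7.6368 + 1.8840) = (6.3175, 9.5208)
End effector: (6.3175, 9.5208)

Answer: 6.3175 9.5208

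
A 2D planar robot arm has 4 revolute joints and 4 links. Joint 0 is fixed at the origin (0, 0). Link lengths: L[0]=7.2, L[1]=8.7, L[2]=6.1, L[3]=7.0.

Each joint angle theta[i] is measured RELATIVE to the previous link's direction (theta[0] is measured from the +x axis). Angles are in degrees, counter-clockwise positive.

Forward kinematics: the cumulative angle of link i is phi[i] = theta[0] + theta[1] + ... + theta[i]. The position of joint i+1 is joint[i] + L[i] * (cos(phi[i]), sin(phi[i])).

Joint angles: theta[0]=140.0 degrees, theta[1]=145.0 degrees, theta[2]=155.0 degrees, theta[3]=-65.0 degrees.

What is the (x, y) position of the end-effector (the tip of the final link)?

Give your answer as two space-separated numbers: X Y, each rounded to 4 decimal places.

joint[0] = (0.0000, 0.0000)  (base)
link 0: phi[0] = 140 = 140 deg
  cos(140 deg) = -0.7660, sin(140 deg) = 0.6428
  joint[1] = (0.0000, 0.0000) + 7.2 * (-0.7660, 0.6428) = (0.0000 + -5.5155, 0.0000 + 4.6281) = (-5.5155, 4.6281)
link 1: phi[1] = 140 + 145 = 285 deg
  cos(285 deg) = 0.2588, sin(285 deg) = -0.9659
  joint[2] = (-5.5155, 4.6281) + 8.7 * (0.2588, -0.9659) = (-5.5155 + 2.2517, 4.6281 + -8.4036) = (-3.2638, -3.7755)
link 2: phi[2] = 140 + 145 + 155 = 440 deg
  cos(440 deg) = 0.1736, sin(440 deg) = 0.9848
  joint[3] = (-3.2638, -3.7755) + 6.1 * (0.1736, 0.9848) = (-3.2638 + 1.0593, -3.7755 + 6.0073) = (-2.2045, 2.2318)
link 3: phi[3] = 140 + 145 + 155 + -65 = 375 deg
  cos(375 deg) = 0.9659, sin(375 deg) = 0.2588
  joint[4] = (-2.2045, 2.2318) + 7 * (0.9659, 0.2588) = (-2.2045 + 6.7615, 2.2318 + 1.8117) = (4.5569, 4.0436)
End effector: (4.5569, 4.0436)

Answer: 4.5569 4.0436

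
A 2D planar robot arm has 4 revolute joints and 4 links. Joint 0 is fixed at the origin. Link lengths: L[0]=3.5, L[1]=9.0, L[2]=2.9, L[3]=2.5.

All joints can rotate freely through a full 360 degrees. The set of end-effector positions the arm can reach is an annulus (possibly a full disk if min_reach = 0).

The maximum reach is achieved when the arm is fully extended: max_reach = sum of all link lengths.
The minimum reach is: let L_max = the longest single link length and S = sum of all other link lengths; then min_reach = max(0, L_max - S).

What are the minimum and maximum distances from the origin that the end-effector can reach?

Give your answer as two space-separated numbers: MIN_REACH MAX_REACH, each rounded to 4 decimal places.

Answer: 0.1000 17.9000

Derivation:
Link lengths: [3.5, 9.0, 2.9, 2.5]
max_reach = 3.5 + 9 + 2.9 + 2.5 = 17.9
L_max = max([3.5, 9.0, 2.9, 2.5]) = 9
S (sum of others) = 17.9 - 9 = 8.9
min_reach = max(0, 9 - 8.9) = max(0, 0.1) = 0.1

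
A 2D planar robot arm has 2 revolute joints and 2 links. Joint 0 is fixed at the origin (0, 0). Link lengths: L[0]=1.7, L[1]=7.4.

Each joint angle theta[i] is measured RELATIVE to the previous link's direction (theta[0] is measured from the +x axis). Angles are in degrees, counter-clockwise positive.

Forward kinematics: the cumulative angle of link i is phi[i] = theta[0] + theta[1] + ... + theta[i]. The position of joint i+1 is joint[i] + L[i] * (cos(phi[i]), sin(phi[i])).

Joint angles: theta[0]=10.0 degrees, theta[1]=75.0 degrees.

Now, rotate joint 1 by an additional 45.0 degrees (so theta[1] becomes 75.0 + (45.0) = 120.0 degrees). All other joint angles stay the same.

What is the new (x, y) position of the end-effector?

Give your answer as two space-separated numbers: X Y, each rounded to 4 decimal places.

Answer: -3.0825 5.9639

Derivation:
joint[0] = (0.0000, 0.0000)  (base)
link 0: phi[0] = 10 = 10 deg
  cos(10 deg) = 0.9848, sin(10 deg) = 0.1736
  joint[1] = (0.0000, 0.0000) + 1.7 * (0.9848, 0.1736) = (0.0000 + 1.6742, 0.0000 + 0.2952) = (1.6742, 0.2952)
link 1: phi[1] = 10 + 120 = 130 deg
  cos(130 deg) = -0.6428, sin(130 deg) = 0.7660
  joint[2] = (1.6742, 0.2952) + 7.4 * (-0.6428, 0.7660) = (1.6742 + -4.7566, 0.2952 + 5.6687) = (-3.0825, 5.9639)
End effector: (-3.0825, 5.9639)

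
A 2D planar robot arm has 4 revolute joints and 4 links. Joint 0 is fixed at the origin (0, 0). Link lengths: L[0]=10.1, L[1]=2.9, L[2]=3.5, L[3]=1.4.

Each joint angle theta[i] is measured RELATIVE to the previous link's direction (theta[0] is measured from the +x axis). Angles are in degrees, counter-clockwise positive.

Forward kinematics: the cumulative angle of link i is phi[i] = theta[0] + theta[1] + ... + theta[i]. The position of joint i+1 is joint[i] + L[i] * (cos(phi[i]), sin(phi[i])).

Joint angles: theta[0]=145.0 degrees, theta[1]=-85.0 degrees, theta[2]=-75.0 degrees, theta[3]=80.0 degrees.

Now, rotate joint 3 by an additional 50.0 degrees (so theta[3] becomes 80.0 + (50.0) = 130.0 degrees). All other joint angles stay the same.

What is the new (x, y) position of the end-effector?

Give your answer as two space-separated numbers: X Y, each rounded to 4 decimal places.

Answer: -4.0344 8.6676

Derivation:
joint[0] = (0.0000, 0.0000)  (base)
link 0: phi[0] = 145 = 145 deg
  cos(145 deg) = -0.8192, sin(145 deg) = 0.5736
  joint[1] = (0.0000, 0.0000) + 10.1 * (-0.8192, 0.5736) = (0.0000 + -8.2734, 0.0000 + 5.7931) = (-8.2734, 5.7931)
link 1: phi[1] = 145 + -85 = 60 deg
  cos(60 deg) = 0.5000, sin(60 deg) = 0.8660
  joint[2] = (-8.2734, 5.7931) + 2.9 * (0.5000, 0.8660) = (-8.2734 + 1.4500, 5.7931 + 2.5115) = (-6.8234, 8.3046)
link 2: phi[2] = 145 + -85 + -75 = -15 deg
  cos(-15 deg) = 0.9659, sin(-15 deg) = -0.2588
  joint[3] = (-6.8234, 8.3046) + 3.5 * (0.9659, -0.2588) = (-6.8234 + 3.3807, 8.3046 + -0.9059) = (-3.4427, 7.3987)
link 3: phi[3] = 145 + -85 + -75 + 130 = 115 deg
  cos(115 deg) = -0.4226, sin(115 deg) = 0.9063
  joint[4] = (-3.4427, 7.3987) + 1.4 * (-0.4226, 0.9063) = (-3.4427 + -0.5917, 7.3987 + 1.2688) = (-4.0344, 8.6676)
End effector: (-4.0344, 8.6676)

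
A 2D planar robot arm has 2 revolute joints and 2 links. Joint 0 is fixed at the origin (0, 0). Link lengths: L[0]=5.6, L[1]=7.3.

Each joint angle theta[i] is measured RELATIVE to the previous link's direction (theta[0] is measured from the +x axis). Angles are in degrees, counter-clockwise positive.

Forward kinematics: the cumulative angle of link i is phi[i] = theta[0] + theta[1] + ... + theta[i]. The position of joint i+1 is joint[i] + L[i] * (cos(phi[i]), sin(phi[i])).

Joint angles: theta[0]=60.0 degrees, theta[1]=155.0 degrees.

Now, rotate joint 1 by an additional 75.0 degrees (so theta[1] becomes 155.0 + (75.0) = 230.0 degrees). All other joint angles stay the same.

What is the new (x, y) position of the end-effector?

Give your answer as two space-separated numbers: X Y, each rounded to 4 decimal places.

Answer: 5.2967 -2.0100

Derivation:
joint[0] = (0.0000, 0.0000)  (base)
link 0: phi[0] = 60 = 60 deg
  cos(60 deg) = 0.5000, sin(60 deg) = 0.8660
  joint[1] = (0.0000, 0.0000) + 5.6 * (0.5000, 0.8660) = (0.0000 + 2.8000, 0.0000 + 4.8497) = (2.8000, 4.8497)
link 1: phi[1] = 60 + 230 = 290 deg
  cos(290 deg) = 0.3420, sin(290 deg) = -0.9397
  joint[2] = (2.8000, 4.8497) + 7.3 * (0.3420, -0.9397) = (2.8000 + 2.4967, 4.8497 + -6.8598) = (5.2967, -2.0100)
End effector: (5.2967, -2.0100)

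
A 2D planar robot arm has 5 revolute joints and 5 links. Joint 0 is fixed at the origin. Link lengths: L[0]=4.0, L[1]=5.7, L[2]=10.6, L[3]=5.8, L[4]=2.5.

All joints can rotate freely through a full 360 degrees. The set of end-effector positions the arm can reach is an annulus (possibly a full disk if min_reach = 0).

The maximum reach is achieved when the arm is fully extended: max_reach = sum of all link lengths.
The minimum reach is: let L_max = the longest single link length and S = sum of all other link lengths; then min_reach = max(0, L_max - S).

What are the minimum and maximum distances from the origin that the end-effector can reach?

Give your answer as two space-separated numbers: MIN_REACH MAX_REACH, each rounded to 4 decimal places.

Link lengths: [4.0, 5.7, 10.6, 5.8, 2.5]
max_reach = 4 + 5.7 + 10.6 + 5.8 + 2.5 = 28.6
L_max = max([4.0, 5.7, 10.6, 5.8, 2.5]) = 10.6
S (sum of others) = 28.6 - 10.6 = 18
min_reach = max(0, 10.6 - 18) = max(0, -7.4) = 0

Answer: 0.0000 28.6000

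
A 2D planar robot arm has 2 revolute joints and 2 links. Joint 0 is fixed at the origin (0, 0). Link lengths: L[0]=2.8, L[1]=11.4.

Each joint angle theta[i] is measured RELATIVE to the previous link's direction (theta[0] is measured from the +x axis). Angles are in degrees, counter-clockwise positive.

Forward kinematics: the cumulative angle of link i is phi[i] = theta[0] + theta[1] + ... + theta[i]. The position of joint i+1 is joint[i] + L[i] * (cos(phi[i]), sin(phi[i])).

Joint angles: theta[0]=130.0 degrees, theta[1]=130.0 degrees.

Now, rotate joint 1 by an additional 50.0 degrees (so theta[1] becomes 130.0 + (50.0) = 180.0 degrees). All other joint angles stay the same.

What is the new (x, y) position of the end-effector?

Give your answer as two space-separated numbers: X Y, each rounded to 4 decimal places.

joint[0] = (0.0000, 0.0000)  (base)
link 0: phi[0] = 130 = 130 deg
  cos(130 deg) = -0.6428, sin(130 deg) = 0.7660
  joint[1] = (0.0000, 0.0000) + 2.8 * (-0.6428, 0.7660) = (0.0000 + -1.7998, 0.0000 + 2.1449) = (-1.7998, 2.1449)
link 1: phi[1] = 130 + 180 = 310 deg
  cos(310 deg) = 0.6428, sin(310 deg) = -0.7660
  joint[2] = (-1.7998, 2.1449) + 11.4 * (0.6428, -0.7660) = (-1.7998 + 7.3278, 2.1449 + -8.7329) = (5.5280, -6.5880)
End effector: (5.5280, -6.5880)

Answer: 5.5280 -6.5880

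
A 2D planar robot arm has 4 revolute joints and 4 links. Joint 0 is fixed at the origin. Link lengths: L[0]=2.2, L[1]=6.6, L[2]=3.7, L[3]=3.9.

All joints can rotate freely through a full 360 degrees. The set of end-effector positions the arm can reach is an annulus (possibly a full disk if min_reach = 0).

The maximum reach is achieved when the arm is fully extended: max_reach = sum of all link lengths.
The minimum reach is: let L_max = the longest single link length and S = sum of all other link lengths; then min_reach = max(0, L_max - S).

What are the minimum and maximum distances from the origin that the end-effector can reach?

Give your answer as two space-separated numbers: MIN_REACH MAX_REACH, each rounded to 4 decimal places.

Link lengths: [2.2, 6.6, 3.7, 3.9]
max_reach = 2.2 + 6.6 + 3.7 + 3.9 = 16.4
L_max = max([2.2, 6.6, 3.7, 3.9]) = 6.6
S (sum of others) = 16.4 - 6.6 = 9.8
min_reach = max(0, 6.6 - 9.8) = max(0, -3.2) = 0

Answer: 0.0000 16.4000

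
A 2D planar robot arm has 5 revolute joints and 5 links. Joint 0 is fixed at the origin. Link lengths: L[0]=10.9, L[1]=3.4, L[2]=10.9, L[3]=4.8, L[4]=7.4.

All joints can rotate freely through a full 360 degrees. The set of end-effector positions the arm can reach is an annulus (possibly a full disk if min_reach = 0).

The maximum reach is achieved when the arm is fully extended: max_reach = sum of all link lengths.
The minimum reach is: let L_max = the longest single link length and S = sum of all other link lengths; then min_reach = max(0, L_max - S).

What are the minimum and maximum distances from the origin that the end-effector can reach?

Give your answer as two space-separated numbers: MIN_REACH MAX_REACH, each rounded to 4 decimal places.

Answer: 0.0000 37.4000

Derivation:
Link lengths: [10.9, 3.4, 10.9, 4.8, 7.4]
max_reach = 10.9 + 3.4 + 10.9 + 4.8 + 7.4 = 37.4
L_max = max([10.9, 3.4, 10.9, 4.8, 7.4]) = 10.9
S (sum of others) = 37.4 - 10.9 = 26.5
min_reach = max(0, 10.9 - 26.5) = max(0, -15.6) = 0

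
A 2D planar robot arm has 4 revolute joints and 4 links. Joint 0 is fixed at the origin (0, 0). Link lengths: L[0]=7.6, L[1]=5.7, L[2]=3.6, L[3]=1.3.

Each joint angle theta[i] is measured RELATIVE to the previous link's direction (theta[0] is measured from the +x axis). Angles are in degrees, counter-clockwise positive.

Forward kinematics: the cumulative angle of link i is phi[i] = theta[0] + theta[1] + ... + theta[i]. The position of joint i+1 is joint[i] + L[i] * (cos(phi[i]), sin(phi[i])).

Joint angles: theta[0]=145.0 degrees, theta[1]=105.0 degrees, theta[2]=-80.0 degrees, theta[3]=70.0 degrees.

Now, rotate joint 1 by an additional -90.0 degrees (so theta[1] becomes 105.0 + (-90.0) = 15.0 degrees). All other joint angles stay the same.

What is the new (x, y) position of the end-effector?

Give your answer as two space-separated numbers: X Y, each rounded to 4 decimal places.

joint[0] = (0.0000, 0.0000)  (base)
link 0: phi[0] = 145 = 145 deg
  cos(145 deg) = -0.8192, sin(145 deg) = 0.5736
  joint[1] = (0.0000, 0.0000) + 7.6 * (-0.8192, 0.5736) = (0.0000 + -6.2256, 0.0000 + 4.3592) = (-6.2256, 4.3592)
link 1: phi[1] = 145 + 15 = 160 deg
  cos(160 deg) = -0.9397, sin(160 deg) = 0.3420
  joint[2] = (-6.2256, 4.3592) + 5.7 * (-0.9397, 0.3420) = (-6.2256 + -5.3562, 4.3592 + 1.9495) = (-11.5818, 6.3087)
link 2: phi[2] = 145 + 15 + -80 = 80 deg
  cos(80 deg) = 0.1736, sin(80 deg) = 0.9848
  joint[3] = (-11.5818, 6.3087) + 3.6 * (0.1736, 0.9848) = (-11.5818 + 0.6251, 6.3087 + 3.5453) = (-10.9567, 9.8540)
link 3: phi[3] = 145 + 15 + -80 + 70 = 150 deg
  cos(150 deg) = -0.8660, sin(150 deg) = 0.5000
  joint[4] = (-10.9567, 9.8540) + 1.3 * (-0.8660, 0.5000) = (-10.9567 + -1.1258, 9.8540 + 0.6500) = (-12.0825, 10.5040)
End effector: (-12.0825, 10.5040)

Answer: -12.0825 10.5040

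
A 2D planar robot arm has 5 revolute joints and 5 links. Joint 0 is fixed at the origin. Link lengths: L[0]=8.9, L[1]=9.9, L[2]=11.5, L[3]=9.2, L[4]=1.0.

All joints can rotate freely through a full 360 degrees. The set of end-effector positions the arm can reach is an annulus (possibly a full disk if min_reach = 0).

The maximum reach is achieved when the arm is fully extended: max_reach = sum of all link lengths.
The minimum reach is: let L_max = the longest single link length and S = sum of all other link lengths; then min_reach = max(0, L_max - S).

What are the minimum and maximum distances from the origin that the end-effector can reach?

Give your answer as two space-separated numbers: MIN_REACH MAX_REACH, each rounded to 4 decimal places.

Link lengths: [8.9, 9.9, 11.5, 9.2, 1.0]
max_reach = 8.9 + 9.9 + 11.5 + 9.2 + 1 = 40.5
L_max = max([8.9, 9.9, 11.5, 9.2, 1.0]) = 11.5
S (sum of others) = 40.5 - 11.5 = 29
min_reach = max(0, 11.5 - 29) = max(0, -17.5) = 0

Answer: 0.0000 40.5000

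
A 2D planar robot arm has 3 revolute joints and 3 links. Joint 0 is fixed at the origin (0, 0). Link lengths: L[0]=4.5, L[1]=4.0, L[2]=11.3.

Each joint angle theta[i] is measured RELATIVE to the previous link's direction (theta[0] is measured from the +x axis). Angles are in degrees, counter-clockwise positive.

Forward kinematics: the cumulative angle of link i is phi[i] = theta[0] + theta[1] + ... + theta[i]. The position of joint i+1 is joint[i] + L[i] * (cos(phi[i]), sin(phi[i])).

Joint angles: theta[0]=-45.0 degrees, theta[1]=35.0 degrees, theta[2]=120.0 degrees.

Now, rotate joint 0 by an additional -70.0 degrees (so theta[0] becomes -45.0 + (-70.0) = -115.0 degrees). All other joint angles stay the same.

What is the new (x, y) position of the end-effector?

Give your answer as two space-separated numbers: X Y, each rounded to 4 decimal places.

joint[0] = (0.0000, 0.0000)  (base)
link 0: phi[0] = -115 = -115 deg
  cos(-115 deg) = -0.4226, sin(-115 deg) = -0.9063
  joint[1] = (0.0000, 0.0000) + 4.5 * (-0.4226, -0.9063) = (0.0000 + -1.9018, 0.0000 + -4.0784) = (-1.9018, -4.0784)
link 1: phi[1] = -115 + 35 = -80 deg
  cos(-80 deg) = 0.1736, sin(-80 deg) = -0.9848
  joint[2] = (-1.9018, -4.0784) + 4 * (0.1736, -0.9848) = (-1.9018 + 0.6946, -4.0784 + -3.9392) = (-1.2072, -8.0176)
link 2: phi[2] = -115 + 35 + 120 = 40 deg
  cos(40 deg) = 0.7660, sin(40 deg) = 0.6428
  joint[3] = (-1.2072, -8.0176) + 11.3 * (0.7660, 0.6428) = (-1.2072 + 8.6563, -8.0176 + 7.2635) = (7.4491, -0.7541)
End effector: (7.4491, -0.7541)

Answer: 7.4491 -0.7541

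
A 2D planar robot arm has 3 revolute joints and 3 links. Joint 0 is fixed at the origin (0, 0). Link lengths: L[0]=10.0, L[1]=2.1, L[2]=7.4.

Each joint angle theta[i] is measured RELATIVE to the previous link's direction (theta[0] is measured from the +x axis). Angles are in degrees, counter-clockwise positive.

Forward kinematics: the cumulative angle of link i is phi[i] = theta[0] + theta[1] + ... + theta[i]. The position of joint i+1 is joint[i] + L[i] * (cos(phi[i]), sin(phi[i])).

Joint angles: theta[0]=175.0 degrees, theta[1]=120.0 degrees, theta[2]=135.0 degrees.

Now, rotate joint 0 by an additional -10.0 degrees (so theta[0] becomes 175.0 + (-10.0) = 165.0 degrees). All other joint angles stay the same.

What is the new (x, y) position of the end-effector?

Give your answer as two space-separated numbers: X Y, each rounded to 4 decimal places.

Answer: -5.4157 6.9683

Derivation:
joint[0] = (0.0000, 0.0000)  (base)
link 0: phi[0] = 165 = 165 deg
  cos(165 deg) = -0.9659, sin(165 deg) = 0.2588
  joint[1] = (0.0000, 0.0000) + 10 * (-0.9659, 0.2588) = (0.0000 + -9.6593, 0.0000 + 2.5882) = (-9.6593, 2.5882)
link 1: phi[1] = 165 + 120 = 285 deg
  cos(285 deg) = 0.2588, sin(285 deg) = -0.9659
  joint[2] = (-9.6593, 2.5882) + 2.1 * (0.2588, -0.9659) = (-9.6593 + 0.5435, 2.5882 + -2.0284) = (-9.1157, 0.5597)
link 2: phi[2] = 165 + 120 + 135 = 420 deg
  cos(420 deg) = 0.5000, sin(420 deg) = 0.8660
  joint[3] = (-9.1157, 0.5597) + 7.4 * (0.5000, 0.8660) = (-9.1157 + 3.7000, 0.5597 + 6.4086) = (-5.4157, 6.9683)
End effector: (-5.4157, 6.9683)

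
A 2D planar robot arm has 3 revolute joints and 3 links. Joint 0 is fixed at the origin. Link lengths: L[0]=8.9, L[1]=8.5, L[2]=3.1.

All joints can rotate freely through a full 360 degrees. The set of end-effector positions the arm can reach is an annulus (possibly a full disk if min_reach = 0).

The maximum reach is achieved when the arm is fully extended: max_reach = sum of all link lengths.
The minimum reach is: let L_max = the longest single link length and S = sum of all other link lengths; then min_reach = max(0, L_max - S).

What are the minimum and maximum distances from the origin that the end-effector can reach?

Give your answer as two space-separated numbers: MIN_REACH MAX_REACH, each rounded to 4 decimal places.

Link lengths: [8.9, 8.5, 3.1]
max_reach = 8.9 + 8.5 + 3.1 = 20.5
L_max = max([8.9, 8.5, 3.1]) = 8.9
S (sum of others) = 20.5 - 8.9 = 11.6
min_reach = max(0, 8.9 - 11.6) = max(0, -2.7) = 0

Answer: 0.0000 20.5000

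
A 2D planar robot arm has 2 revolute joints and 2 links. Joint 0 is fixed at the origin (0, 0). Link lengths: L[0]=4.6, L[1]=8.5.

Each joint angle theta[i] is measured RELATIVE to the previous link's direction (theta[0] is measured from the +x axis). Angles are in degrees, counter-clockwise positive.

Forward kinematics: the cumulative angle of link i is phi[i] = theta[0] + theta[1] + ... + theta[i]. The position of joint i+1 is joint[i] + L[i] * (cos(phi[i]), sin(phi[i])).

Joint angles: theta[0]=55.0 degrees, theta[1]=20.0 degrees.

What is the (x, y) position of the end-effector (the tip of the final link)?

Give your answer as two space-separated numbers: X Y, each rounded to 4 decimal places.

Answer: 4.8384 11.9785

Derivation:
joint[0] = (0.0000, 0.0000)  (base)
link 0: phi[0] = 55 = 55 deg
  cos(55 deg) = 0.5736, sin(55 deg) = 0.8192
  joint[1] = (0.0000, 0.0000) + 4.6 * (0.5736, 0.8192) = (0.0000 + 2.6385, 0.0000 + 3.7681) = (2.6385, 3.7681)
link 1: phi[1] = 55 + 20 = 75 deg
  cos(75 deg) = 0.2588, sin(75 deg) = 0.9659
  joint[2] = (2.6385, 3.7681) + 8.5 * (0.2588, 0.9659) = (2.6385 + 2.2000, 3.7681 + 8.2104) = (4.8384, 11.9785)
End effector: (4.8384, 11.9785)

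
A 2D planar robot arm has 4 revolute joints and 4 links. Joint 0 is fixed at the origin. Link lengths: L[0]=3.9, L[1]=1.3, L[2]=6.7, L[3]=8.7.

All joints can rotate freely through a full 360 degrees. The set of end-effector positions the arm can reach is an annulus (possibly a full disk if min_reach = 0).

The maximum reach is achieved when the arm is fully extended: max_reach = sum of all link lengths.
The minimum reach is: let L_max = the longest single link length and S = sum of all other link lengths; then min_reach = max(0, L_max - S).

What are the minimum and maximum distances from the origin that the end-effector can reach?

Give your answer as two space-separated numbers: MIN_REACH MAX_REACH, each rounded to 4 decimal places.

Answer: 0.0000 20.6000

Derivation:
Link lengths: [3.9, 1.3, 6.7, 8.7]
max_reach = 3.9 + 1.3 + 6.7 + 8.7 = 20.6
L_max = max([3.9, 1.3, 6.7, 8.7]) = 8.7
S (sum of others) = 20.6 - 8.7 = 11.9
min_reach = max(0, 8.7 - 11.9) = max(0, -3.2) = 0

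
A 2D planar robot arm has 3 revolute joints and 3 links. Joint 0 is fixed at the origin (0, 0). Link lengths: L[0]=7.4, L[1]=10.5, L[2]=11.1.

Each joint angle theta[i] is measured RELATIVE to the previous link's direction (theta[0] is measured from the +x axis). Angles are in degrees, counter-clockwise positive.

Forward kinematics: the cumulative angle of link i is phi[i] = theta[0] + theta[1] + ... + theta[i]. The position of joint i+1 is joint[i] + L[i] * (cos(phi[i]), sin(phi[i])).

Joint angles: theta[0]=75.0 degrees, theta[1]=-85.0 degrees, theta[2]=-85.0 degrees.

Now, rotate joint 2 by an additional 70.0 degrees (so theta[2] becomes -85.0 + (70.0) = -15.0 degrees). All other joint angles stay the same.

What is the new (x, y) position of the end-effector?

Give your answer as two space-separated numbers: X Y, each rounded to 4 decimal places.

joint[0] = (0.0000, 0.0000)  (base)
link 0: phi[0] = 75 = 75 deg
  cos(75 deg) = 0.2588, sin(75 deg) = 0.9659
  joint[1] = (0.0000, 0.0000) + 7.4 * (0.2588, 0.9659) = (0.0000 + 1.9153, 0.0000 + 7.1479) = (1.9153, 7.1479)
link 1: phi[1] = 75 + -85 = -10 deg
  cos(-10 deg) = 0.9848, sin(-10 deg) = -0.1736
  joint[2] = (1.9153, 7.1479) + 10.5 * (0.9848, -0.1736) = (1.9153 + 10.3405, 7.1479 + -1.8233) = (12.2557, 5.3245)
link 2: phi[2] = 75 + -85 + -15 = -25 deg
  cos(-25 deg) = 0.9063, sin(-25 deg) = -0.4226
  joint[3] = (12.2557, 5.3245) + 11.1 * (0.9063, -0.4226) = (12.2557 + 10.0600, 5.3245 + -4.6911) = (22.3158, 0.6335)
End effector: (22.3158, 0.6335)

Answer: 22.3158 0.6335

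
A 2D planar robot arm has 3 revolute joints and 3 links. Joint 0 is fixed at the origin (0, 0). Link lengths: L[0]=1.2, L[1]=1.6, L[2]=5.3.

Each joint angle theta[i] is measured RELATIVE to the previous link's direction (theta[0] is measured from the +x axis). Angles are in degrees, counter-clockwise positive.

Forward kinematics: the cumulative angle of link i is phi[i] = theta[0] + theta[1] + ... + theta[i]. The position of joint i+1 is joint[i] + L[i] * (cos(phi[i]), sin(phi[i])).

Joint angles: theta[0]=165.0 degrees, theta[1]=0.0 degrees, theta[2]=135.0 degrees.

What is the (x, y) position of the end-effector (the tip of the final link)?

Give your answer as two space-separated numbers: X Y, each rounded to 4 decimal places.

Answer: -0.0546 -3.8652

Derivation:
joint[0] = (0.0000, 0.0000)  (base)
link 0: phi[0] = 165 = 165 deg
  cos(165 deg) = -0.9659, sin(165 deg) = 0.2588
  joint[1] = (0.0000, 0.0000) + 1.2 * (-0.9659, 0.2588) = (0.0000 + -1.1591, 0.0000 + 0.3106) = (-1.1591, 0.3106)
link 1: phi[1] = 165 + 0 = 165 deg
  cos(165 deg) = -0.9659, sin(165 deg) = 0.2588
  joint[2] = (-1.1591, 0.3106) + 1.6 * (-0.9659, 0.2588) = (-1.1591 + -1.5455, 0.3106 + 0.4141) = (-2.7046, 0.7247)
link 2: phi[2] = 165 + 0 + 135 = 300 deg
  cos(300 deg) = 0.5000, sin(300 deg) = -0.8660
  joint[3] = (-2.7046, 0.7247) + 5.3 * (0.5000, -0.8660) = (-2.7046 + 2.6500, 0.7247 + -4.5899) = (-0.0546, -3.8652)
End effector: (-0.0546, -3.8652)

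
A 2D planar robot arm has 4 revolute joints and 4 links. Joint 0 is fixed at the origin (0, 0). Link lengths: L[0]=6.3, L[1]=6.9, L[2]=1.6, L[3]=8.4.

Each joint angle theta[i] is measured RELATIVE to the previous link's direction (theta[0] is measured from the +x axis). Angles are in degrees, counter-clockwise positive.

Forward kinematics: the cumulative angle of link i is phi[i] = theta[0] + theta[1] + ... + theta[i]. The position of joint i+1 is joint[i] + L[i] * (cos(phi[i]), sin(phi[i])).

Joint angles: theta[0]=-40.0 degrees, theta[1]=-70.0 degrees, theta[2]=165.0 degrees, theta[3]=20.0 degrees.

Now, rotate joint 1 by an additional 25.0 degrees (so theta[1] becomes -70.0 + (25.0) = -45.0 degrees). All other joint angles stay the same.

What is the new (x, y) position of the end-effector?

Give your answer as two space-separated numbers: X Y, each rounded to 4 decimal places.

Answer: 4.2466 -1.0752

Derivation:
joint[0] = (0.0000, 0.0000)  (base)
link 0: phi[0] = -40 = -40 deg
  cos(-40 deg) = 0.7660, sin(-40 deg) = -0.6428
  joint[1] = (0.0000, 0.0000) + 6.3 * (0.7660, -0.6428) = (0.0000 + 4.8261, 0.0000 + -4.0496) = (4.8261, -4.0496)
link 1: phi[1] = -40 + -45 = -85 deg
  cos(-85 deg) = 0.0872, sin(-85 deg) = -0.9962
  joint[2] = (4.8261, -4.0496) + 6.9 * (0.0872, -0.9962) = (4.8261 + 0.6014, -4.0496 + -6.8737) = (5.4275, -10.9233)
link 2: phi[2] = -40 + -45 + 165 = 80 deg
  cos(80 deg) = 0.1736, sin(80 deg) = 0.9848
  joint[3] = (5.4275, -10.9233) + 1.6 * (0.1736, 0.9848) = (5.4275 + 0.2778, -10.9233 + 1.5757) = (5.7053, -9.3476)
link 3: phi[3] = -40 + -45 + 165 + 20 = 100 deg
  cos(100 deg) = -0.1736, sin(100 deg) = 0.9848
  joint[4] = (5.7053, -9.3476) + 8.4 * (-0.1736, 0.9848) = (5.7053 + -1.4586, -9.3476 + 8.2724) = (4.2466, -1.0752)
End effector: (4.2466, -1.0752)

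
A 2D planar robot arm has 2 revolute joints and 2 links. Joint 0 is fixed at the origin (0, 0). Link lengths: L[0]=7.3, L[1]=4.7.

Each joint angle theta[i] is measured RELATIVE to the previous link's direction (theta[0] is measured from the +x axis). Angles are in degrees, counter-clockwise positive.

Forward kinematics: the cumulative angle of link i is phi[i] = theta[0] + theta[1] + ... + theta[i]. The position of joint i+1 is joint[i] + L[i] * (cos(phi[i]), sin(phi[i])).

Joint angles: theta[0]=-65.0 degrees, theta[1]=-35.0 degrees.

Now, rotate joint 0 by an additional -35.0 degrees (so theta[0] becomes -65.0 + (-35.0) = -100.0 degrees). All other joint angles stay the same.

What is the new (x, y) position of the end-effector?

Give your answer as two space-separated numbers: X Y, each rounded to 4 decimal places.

Answer: -4.5910 -10.5125

Derivation:
joint[0] = (0.0000, 0.0000)  (base)
link 0: phi[0] = -100 = -100 deg
  cos(-100 deg) = -0.1736, sin(-100 deg) = -0.9848
  joint[1] = (0.0000, 0.0000) + 7.3 * (-0.1736, -0.9848) = (0.0000 + -1.2676, 0.0000 + -7.1891) = (-1.2676, -7.1891)
link 1: phi[1] = -100 + -35 = -135 deg
  cos(-135 deg) = -0.7071, sin(-135 deg) = -0.7071
  joint[2] = (-1.2676, -7.1891) + 4.7 * (-0.7071, -0.7071) = (-1.2676 + -3.3234, -7.1891 + -3.3234) = (-4.5910, -10.5125)
End effector: (-4.5910, -10.5125)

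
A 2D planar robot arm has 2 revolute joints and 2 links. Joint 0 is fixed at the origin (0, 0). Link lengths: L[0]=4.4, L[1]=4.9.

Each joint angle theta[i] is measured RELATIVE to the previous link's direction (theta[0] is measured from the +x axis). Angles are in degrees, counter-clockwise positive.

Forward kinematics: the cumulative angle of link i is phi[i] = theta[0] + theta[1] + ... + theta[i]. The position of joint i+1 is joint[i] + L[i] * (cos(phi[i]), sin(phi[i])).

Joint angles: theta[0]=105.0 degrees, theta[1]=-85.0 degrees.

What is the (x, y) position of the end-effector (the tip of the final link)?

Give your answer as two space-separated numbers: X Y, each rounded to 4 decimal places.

Answer: 3.4657 5.9260

Derivation:
joint[0] = (0.0000, 0.0000)  (base)
link 0: phi[0] = 105 = 105 deg
  cos(105 deg) = -0.2588, sin(105 deg) = 0.9659
  joint[1] = (0.0000, 0.0000) + 4.4 * (-0.2588, 0.9659) = (0.0000 + -1.1388, 0.0000 + 4.2501) = (-1.1388, 4.2501)
link 1: phi[1] = 105 + -85 = 20 deg
  cos(20 deg) = 0.9397, sin(20 deg) = 0.3420
  joint[2] = (-1.1388, 4.2501) + 4.9 * (0.9397, 0.3420) = (-1.1388 + 4.6045, 4.2501 + 1.6759) = (3.4657, 5.9260)
End effector: (3.4657, 5.9260)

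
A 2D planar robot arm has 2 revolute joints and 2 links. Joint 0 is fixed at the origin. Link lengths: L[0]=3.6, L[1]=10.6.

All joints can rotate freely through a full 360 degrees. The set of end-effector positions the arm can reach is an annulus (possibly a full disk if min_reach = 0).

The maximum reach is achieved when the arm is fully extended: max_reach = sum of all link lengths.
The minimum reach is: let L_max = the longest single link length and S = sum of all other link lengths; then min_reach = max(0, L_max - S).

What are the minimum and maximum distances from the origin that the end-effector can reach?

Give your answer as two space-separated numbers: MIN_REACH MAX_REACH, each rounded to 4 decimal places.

Answer: 7.0000 14.2000

Derivation:
Link lengths: [3.6, 10.6]
max_reach = 3.6 + 10.6 = 14.2
L_max = max([3.6, 10.6]) = 10.6
S (sum of others) = 14.2 - 10.6 = 3.6
min_reach = max(0, 10.6 - 3.6) = max(0, 7) = 7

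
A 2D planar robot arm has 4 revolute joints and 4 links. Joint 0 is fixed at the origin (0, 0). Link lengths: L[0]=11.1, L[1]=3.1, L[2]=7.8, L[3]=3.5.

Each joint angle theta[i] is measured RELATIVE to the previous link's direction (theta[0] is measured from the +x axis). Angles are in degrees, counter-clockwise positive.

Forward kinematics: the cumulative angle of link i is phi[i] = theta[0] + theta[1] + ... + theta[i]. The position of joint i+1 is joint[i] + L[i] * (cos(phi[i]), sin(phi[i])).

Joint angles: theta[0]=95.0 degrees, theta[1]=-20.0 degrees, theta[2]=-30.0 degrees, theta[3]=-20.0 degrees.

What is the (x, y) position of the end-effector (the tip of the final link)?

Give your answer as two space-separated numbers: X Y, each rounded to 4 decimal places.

joint[0] = (0.0000, 0.0000)  (base)
link 0: phi[0] = 95 = 95 deg
  cos(95 deg) = -0.0872, sin(95 deg) = 0.9962
  joint[1] = (0.0000, 0.0000) + 11.1 * (-0.0872, 0.9962) = (0.0000 + -0.9674, 0.0000 + 11.0578) = (-0.9674, 11.0578)
link 1: phi[1] = 95 + -20 = 75 deg
  cos(75 deg) = 0.2588, sin(75 deg) = 0.9659
  joint[2] = (-0.9674, 11.0578) + 3.1 * (0.2588, 0.9659) = (-0.9674 + 0.8023, 11.0578 + 2.9944) = (-0.1651, 14.0521)
link 2: phi[2] = 95 + -20 + -30 = 45 deg
  cos(45 deg) = 0.7071, sin(45 deg) = 0.7071
  joint[3] = (-0.1651, 14.0521) + 7.8 * (0.7071, 0.7071) = (-0.1651 + 5.5154, 14.0521 + 5.5154) = (5.3503, 19.5676)
link 3: phi[3] = 95 + -20 + -30 + -20 = 25 deg
  cos(25 deg) = 0.9063, sin(25 deg) = 0.4226
  joint[4] = (5.3503, 19.5676) + 3.5 * (0.9063, 0.4226) = (5.3503 + 3.1721, 19.5676 + 1.4792) = (8.5224, 21.0467)
End effector: (8.5224, 21.0467)

Answer: 8.5224 21.0467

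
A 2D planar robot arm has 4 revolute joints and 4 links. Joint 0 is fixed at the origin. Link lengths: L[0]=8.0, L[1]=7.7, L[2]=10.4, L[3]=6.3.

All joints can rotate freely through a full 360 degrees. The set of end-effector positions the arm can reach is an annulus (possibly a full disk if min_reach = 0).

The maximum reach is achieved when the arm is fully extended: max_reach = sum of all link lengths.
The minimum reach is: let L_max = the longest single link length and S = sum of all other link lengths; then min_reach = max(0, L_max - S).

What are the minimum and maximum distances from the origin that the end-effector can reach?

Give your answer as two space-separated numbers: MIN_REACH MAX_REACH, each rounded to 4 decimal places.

Link lengths: [8.0, 7.7, 10.4, 6.3]
max_reach = 8 + 7.7 + 10.4 + 6.3 = 32.4
L_max = max([8.0, 7.7, 10.4, 6.3]) = 10.4
S (sum of others) = 32.4 - 10.4 = 22
min_reach = max(0, 10.4 - 22) = max(0, -11.6) = 0

Answer: 0.0000 32.4000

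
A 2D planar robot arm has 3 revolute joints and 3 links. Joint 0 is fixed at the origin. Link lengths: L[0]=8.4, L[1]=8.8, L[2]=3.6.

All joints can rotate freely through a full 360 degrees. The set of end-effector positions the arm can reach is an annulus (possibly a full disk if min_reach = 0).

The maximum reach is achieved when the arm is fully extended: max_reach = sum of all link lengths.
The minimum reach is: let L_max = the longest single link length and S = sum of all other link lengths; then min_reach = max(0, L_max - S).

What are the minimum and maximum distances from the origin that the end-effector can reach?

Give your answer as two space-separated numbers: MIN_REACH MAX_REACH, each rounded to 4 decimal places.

Answer: 0.0000 20.8000

Derivation:
Link lengths: [8.4, 8.8, 3.6]
max_reach = 8.4 + 8.8 + 3.6 = 20.8
L_max = max([8.4, 8.8, 3.6]) = 8.8
S (sum of others) = 20.8 - 8.8 = 12
min_reach = max(0, 8.8 - 12) = max(0, -3.2) = 0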